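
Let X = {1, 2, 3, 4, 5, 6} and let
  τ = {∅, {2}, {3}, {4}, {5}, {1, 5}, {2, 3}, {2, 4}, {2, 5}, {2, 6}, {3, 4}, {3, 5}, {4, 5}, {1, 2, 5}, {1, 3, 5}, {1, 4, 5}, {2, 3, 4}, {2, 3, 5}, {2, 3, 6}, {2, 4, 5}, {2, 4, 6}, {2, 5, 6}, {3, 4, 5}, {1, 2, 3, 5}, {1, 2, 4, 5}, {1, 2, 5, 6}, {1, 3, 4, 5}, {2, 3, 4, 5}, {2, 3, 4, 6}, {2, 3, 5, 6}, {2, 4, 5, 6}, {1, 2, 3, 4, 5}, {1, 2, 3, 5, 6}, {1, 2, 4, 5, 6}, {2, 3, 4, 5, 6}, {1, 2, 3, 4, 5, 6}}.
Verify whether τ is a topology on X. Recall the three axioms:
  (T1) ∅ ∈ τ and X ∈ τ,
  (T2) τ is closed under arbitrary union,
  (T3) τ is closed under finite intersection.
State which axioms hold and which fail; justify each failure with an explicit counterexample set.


τ IS a topology on X.

Axiom (T1): ∅ ∈ τ? Yes; X ∈ τ? Yes.
Axiom (T2/T3): check pairwise unions and intersections of members of τ.
All pairwise intersections and unions checked — each lies in τ. Therefore τ satisfies (T1), (T2), (T3): it IS a topology on X.


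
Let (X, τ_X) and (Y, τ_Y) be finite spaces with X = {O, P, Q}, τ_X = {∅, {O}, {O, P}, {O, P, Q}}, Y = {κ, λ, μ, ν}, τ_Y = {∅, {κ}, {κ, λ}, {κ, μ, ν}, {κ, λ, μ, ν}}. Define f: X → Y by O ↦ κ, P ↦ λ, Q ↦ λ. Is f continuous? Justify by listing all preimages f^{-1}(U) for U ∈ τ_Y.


f IS continuous.

Compute f^{-1}(U) for each U ∈ τ_Y:
  U = ∅: f^{-1}(U) = ∅ ∈ τ_X ✓.
  U = {κ}: f^{-1}(U) = {O} ∈ τ_X ✓.
  U = {κ, λ}: f^{-1}(U) = {O, P, Q} ∈ τ_X ✓.
  U = {κ, μ, ν}: f^{-1}(U) = {O} ∈ τ_X ✓.
  U = {κ, λ, μ, ν}: f^{-1}(U) = {O, P, Q} ∈ τ_X ✓.
Every preimage lies in τ_X, so f IS continuous.


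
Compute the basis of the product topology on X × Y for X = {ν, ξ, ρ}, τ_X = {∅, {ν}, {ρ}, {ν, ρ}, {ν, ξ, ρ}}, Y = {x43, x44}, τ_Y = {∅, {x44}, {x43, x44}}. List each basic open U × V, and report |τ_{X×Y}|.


Basis B = {∅ × ∅, {ν} × {x44}, {ρ} × {x44}, {ν} × {x43, x44}, {ν, ρ} × {x44}, {ρ} × {x43, x44}, {ν, ξ, ρ} × {x44}, {ν, ρ} × {x43, x44}, {ν, ξ, ρ} × {x43, x44}}; |τ_{X×Y}| = 14.

Enumerate products U × V with U ∈ τ_X, V ∈ τ_Y (deduplicated):
  ∅ × ∅ = {} (∅)
  {ν} × {x44} = {(ν,x44)}
  {ρ} × {x44} = {(ρ,x44)}
  {ν} × {x43, x44} = {(ν,x43), (ν,x44)}
  {ν, ρ} × {x44} = {(ν,x44), (ρ,x44)}
  {ρ} × {x43, x44} = {(ρ,x43), (ρ,x44)}
  {ν, ξ, ρ} × {x44} = {(ν,x44), (ξ,x44), (ρ,x44)}
  {ν, ρ} × {x43, x44} = {(ν,x43), (ν,x44), (ρ,x43), (ρ,x44)}
  {ν, ξ, ρ} × {x43, x44} = {(ν,x43), (ν,x44), (ξ,x43), (ξ,x44), (ρ,x43), (ρ,x44)}
These 9 distinct sets form the basis B.
Close under arbitrary unions to get τ_{X×Y}; counting gives |τ_{X×Y}| = 14.


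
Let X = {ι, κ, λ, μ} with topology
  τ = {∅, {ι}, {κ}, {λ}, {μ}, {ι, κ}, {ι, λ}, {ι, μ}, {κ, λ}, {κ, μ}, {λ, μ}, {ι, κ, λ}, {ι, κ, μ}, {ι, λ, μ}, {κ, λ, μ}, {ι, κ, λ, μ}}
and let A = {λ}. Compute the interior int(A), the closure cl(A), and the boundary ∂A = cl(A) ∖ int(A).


int(A) = {λ}, cl(A) = {λ}, ∂A = ∅.

Closed sets in (X, τ) are complements of opens:
  closed(X, τ) = {∅, {ι}, {κ}, {λ}, {μ}, {ι, κ}, {ι, λ}, {ι, μ}, {κ, λ}, {κ, μ}, {λ, μ}, {ι, κ, λ}, {ι, κ, μ}, {ι, λ, μ}, {κ, λ, μ}, {ι, κ, λ, μ}}.
int(A) = ⋃ {U ∈ τ : U ⊆ A}. Opens contained in A: ∅, {λ}.
Taking the union of these: int(A) = {λ}.
cl(A) = ⋂ {C closed : A ⊆ C}. Closed sets containing A: {λ}, {ι, λ}, {κ, λ}, {λ, μ}, {ι, κ, λ}, {ι, λ, μ}, {κ, λ, μ}, {ι, κ, λ, μ}.
Intersecting these: cl(A) = {λ}.
∂A = cl(A) ∖ int(A) = {λ} ∖ {λ} = ∅.


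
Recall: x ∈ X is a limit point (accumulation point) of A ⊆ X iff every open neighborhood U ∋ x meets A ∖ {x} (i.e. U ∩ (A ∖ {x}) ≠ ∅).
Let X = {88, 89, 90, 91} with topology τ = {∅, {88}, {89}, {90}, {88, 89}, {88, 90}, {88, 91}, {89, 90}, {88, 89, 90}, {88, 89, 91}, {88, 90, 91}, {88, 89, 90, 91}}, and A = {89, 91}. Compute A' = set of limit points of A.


A' = ∅

For each x ∈ X, list the open sets U ∈ τ with x ∈ U, then check whether U ∩ (A ∖ {x}) ≠ ∅ for every such U.
  x = 88: open {88} ∋ x has {88} ∩ (A ∖ {88}) = ∅, so x is NOT a limit point.
  x = 89: open {89} ∋ x has {89} ∩ (A ∖ {89}) = ∅, so x is NOT a limit point.
  x = 90: open {90} ∋ x has {90} ∩ (A ∖ {90}) = ∅, so x is NOT a limit point.
  x = 91: open {88, 91} ∋ x has {88, 91} ∩ (A ∖ {91}) = ∅, so x is NOT a limit point.
Collecting: A' = ∅.


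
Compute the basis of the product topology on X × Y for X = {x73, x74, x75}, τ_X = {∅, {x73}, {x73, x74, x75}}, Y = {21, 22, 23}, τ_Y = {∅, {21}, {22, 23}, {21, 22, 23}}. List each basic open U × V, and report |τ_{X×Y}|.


Basis B = {∅ × ∅, {x73} × {21}, {x73} × {22, 23}, {x73} × {21, 22, 23}, {x73, x74, x75} × {21}, {x73, x74, x75} × {22, 23}, {x73, x74, x75} × {21, 22, 23}}; |τ_{X×Y}| = 9.

Enumerate products U × V with U ∈ τ_X, V ∈ τ_Y (deduplicated):
  ∅ × ∅ = {} (∅)
  {x73} × {21} = {(x73,21)}
  {x73} × {22, 23} = {(x73,22), (x73,23)}
  {x73} × {21, 22, 23} = {(x73,21), (x73,22), (x73,23)}
  {x73, x74, x75} × {21} = {(x73,21), (x74,21), (x75,21)}
  {x73, x74, x75} × {22, 23} = {(x73,22), (x73,23), (x74,22), (x74,23), (x75,22), (x75,23)}
  {x73, x74, x75} × {21, 22, 23} = {(x73,21), (x73,22), (x73,23), (x74,21), (x74,22), (x74,23), (x75,21), (x75,22), (x75,23)}
These 7 distinct sets form the basis B.
Close under arbitrary unions to get τ_{X×Y}; counting gives |τ_{X×Y}| = 9.


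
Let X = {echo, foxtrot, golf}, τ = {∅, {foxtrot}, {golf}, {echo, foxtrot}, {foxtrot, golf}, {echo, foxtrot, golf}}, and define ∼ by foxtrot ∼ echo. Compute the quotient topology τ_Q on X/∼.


X/∼ = {[echo=foxtrot], [golf]}; |τ_Q| = 4.

Equivalence classes: [echo=foxtrot], [golf].
Quotient map π: X → X/∼ sends echo ↦ [echo=foxtrot], foxtrot ↦ [echo=foxtrot], golf ↦ [golf].
For each subset V ⊆ X/∼, compute π^{-1}(V) ⊆ X and check whether π^{-1}(V) ∈ τ. V is open in τ_Q iff π^{-1}(V) ∈ τ.
  V = {}: π^{-1}(V) = ∅ ∈ τ ✓.
  V = {[echo=foxtrot]}: π^{-1}(V) = {echo, foxtrot} ∈ τ ✓.
  V = {[golf]}: π^{-1}(V) = {golf} ∈ τ ✓.
  V = {[echo=foxtrot], [golf]}: π^{-1}(V) = {echo, foxtrot, golf} ∈ τ ✓.
Open sets in the quotient: τ_Q = {{}, {[echo=foxtrot]}, {[golf]}, {[echo=foxtrot], [golf]}} (4 elements).


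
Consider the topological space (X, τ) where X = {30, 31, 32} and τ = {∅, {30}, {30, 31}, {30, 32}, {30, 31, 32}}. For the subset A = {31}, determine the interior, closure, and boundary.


int(A) = ∅, cl(A) = {31}, ∂A = {31}.

Closed sets in (X, τ) are complements of opens:
  closed(X, τ) = {∅, {31}, {32}, {31, 32}, {30, 31, 32}}.
int(A) = ⋃ {U ∈ τ : U ⊆ A}. Opens contained in A: ∅.
Taking the union of these: int(A) = ∅.
cl(A) = ⋂ {C closed : A ⊆ C}. Closed sets containing A: {31}, {31, 32}, {30, 31, 32}.
Intersecting these: cl(A) = {31}.
∂A = cl(A) ∖ int(A) = {31} ∖ ∅ = {31}.


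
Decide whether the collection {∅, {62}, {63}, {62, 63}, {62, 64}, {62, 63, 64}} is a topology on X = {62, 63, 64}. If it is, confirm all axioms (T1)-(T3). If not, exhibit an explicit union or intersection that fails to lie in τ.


τ IS a topology on X.

Axiom (T1): ∅ ∈ τ? Yes; X ∈ τ? Yes.
Axiom (T2/T3): check pairwise unions and intersections of members of τ.
All pairwise intersections and unions checked — each lies in τ. Therefore τ satisfies (T1), (T2), (T3): it IS a topology on X.


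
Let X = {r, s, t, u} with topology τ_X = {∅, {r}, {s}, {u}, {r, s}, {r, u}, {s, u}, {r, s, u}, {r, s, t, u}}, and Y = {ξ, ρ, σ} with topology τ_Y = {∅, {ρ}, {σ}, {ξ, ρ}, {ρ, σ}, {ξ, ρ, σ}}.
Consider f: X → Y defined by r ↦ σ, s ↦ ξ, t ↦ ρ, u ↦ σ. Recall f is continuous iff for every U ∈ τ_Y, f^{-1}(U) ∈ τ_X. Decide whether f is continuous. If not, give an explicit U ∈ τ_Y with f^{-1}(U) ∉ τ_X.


f is NOT continuous.

Compute f^{-1}(U) for each U ∈ τ_Y:
  U = ∅: f^{-1}(U) = ∅ ∈ τ_X ✓.
  U = {ρ}: f^{-1}(U) = {t} ∉ τ_X ✗.
  U = {σ}: f^{-1}(U) = {r, u} ∈ τ_X ✓.
  U = {ξ, ρ}: f^{-1}(U) = {s, t} ∉ τ_X ✗.
  U = {ρ, σ}: f^{-1}(U) = {r, t, u} ∉ τ_X ✗.
  U = {ξ, ρ, σ}: f^{-1}(U) = {r, s, t, u} ∈ τ_X ✓.
Found U = {ρ} with f^{-1}(U) = {t} not in τ_X. Therefore f is NOT continuous.


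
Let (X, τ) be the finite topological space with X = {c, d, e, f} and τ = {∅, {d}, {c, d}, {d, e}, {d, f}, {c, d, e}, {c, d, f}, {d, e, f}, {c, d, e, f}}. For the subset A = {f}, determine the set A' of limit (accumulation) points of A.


A' = ∅

For each x ∈ X, list the open sets U ∈ τ with x ∈ U, then check whether U ∩ (A ∖ {x}) ≠ ∅ for every such U.
  x = c: open {c, d} ∋ x has {c, d} ∩ (A ∖ {c}) = ∅, so x is NOT a limit point.
  x = d: open {d} ∋ x has {d} ∩ (A ∖ {d}) = ∅, so x is NOT a limit point.
  x = e: open {d, e} ∋ x has {d, e} ∩ (A ∖ {e}) = ∅, so x is NOT a limit point.
  x = f: open {d, f} ∋ x has {d, f} ∩ (A ∖ {f}) = ∅, so x is NOT a limit point.
Collecting: A' = ∅.


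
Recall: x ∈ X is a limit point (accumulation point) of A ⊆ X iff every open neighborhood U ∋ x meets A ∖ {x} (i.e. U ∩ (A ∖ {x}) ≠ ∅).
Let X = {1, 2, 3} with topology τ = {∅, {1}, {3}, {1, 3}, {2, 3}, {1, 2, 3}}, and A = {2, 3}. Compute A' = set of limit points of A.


A' = {2}

For each x ∈ X, list the open sets U ∈ τ with x ∈ U, then check whether U ∩ (A ∖ {x}) ≠ ∅ for every such U.
  x = 1: open {1} ∋ x has {1} ∩ (A ∖ {1}) = ∅, so x is NOT a limit point.
  x = 2: opens ∋ x are {2, 3}, {1, 2, 3}; each meets A ∖ {2}, so x IS a limit point.
  x = 3: open {3} ∋ x has {3} ∩ (A ∖ {3}) = ∅, so x is NOT a limit point.
Collecting: A' = {2}.


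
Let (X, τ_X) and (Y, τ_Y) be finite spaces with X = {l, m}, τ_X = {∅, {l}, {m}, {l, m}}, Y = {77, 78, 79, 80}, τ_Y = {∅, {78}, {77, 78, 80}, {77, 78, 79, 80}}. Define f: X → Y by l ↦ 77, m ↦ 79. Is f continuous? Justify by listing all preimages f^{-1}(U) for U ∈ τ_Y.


f IS continuous.

Compute f^{-1}(U) for each U ∈ τ_Y:
  U = ∅: f^{-1}(U) = ∅ ∈ τ_X ✓.
  U = {78}: f^{-1}(U) = ∅ ∈ τ_X ✓.
  U = {77, 78, 80}: f^{-1}(U) = {l} ∈ τ_X ✓.
  U = {77, 78, 79, 80}: f^{-1}(U) = {l, m} ∈ τ_X ✓.
Every preimage lies in τ_X, so f IS continuous.


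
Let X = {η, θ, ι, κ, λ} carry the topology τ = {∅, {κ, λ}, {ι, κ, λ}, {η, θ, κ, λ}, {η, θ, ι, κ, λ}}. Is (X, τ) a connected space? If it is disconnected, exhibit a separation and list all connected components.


(X, τ) is connected.

Find clopen sets (U ∈ τ with X ∖ U ∈ τ):
  U = ∅, X ∖ U = {η, θ, ι, κ, λ} — both open, so U is clopen.
  U = {η, θ, ι, κ, λ}, X ∖ U = ∅ — both open, so U is clopen.
Only trivial clopens (∅ and X) exist, so (X, τ) is connected.
Compute connected components by grouping points that agree on all clopens:
  component: {η, θ, ι, κ, λ}


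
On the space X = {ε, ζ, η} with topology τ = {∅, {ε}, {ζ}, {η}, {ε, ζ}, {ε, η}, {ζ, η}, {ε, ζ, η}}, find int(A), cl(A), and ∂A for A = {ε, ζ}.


int(A) = {ε, ζ}, cl(A) = {ε, ζ}, ∂A = ∅.

Closed sets in (X, τ) are complements of opens:
  closed(X, τ) = {∅, {ε}, {ζ}, {η}, {ε, ζ}, {ε, η}, {ζ, η}, {ε, ζ, η}}.
int(A) = ⋃ {U ∈ τ : U ⊆ A}. Opens contained in A: ∅, {ε}, {ζ}, {ε, ζ}.
Taking the union of these: int(A) = {ε, ζ}.
cl(A) = ⋂ {C closed : A ⊆ C}. Closed sets containing A: {ε, ζ}, {ε, ζ, η}.
Intersecting these: cl(A) = {ε, ζ}.
∂A = cl(A) ∖ int(A) = {ε, ζ} ∖ {ε, ζ} = ∅.


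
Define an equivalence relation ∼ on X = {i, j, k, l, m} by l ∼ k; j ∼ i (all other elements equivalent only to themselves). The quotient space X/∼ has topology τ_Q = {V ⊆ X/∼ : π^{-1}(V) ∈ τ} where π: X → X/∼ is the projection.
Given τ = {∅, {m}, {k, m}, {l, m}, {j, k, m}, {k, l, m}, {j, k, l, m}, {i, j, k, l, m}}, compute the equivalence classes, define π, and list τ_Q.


X/∼ = {[i=j], [k=l], [m]}; |τ_Q| = 4.

Equivalence classes: [i=j], [k=l], [m].
Quotient map π: X → X/∼ sends i ↦ [i=j], j ↦ [i=j], k ↦ [k=l], l ↦ [k=l], m ↦ [m].
For each subset V ⊆ X/∼, compute π^{-1}(V) ⊆ X and check whether π^{-1}(V) ∈ τ. V is open in τ_Q iff π^{-1}(V) ∈ τ.
  V = {}: π^{-1}(V) = ∅ ∈ τ ✓.
  V = {[i=j]}: π^{-1}(V) = {i, j} ∉ τ ✗.
  V = {[k=l]}: π^{-1}(V) = {k, l} ∉ τ ✗.
  V = {[i=j], [k=l]}: π^{-1}(V) = {i, j, k, l} ∉ τ ✗.
  V = {[m]}: π^{-1}(V) = {m} ∈ τ ✓.
  V = {[i=j], [m]}: π^{-1}(V) = {i, j, m} ∉ τ ✗.
  V = {[k=l], [m]}: π^{-1}(V) = {k, l, m} ∈ τ ✓.
  V = {[i=j], [k=l], [m]}: π^{-1}(V) = {i, j, k, l, m} ∈ τ ✓.
Open sets in the quotient: τ_Q = {{}, {[m]}, {[k=l], [m]}, {[i=j], [k=l], [m]}} (4 elements).


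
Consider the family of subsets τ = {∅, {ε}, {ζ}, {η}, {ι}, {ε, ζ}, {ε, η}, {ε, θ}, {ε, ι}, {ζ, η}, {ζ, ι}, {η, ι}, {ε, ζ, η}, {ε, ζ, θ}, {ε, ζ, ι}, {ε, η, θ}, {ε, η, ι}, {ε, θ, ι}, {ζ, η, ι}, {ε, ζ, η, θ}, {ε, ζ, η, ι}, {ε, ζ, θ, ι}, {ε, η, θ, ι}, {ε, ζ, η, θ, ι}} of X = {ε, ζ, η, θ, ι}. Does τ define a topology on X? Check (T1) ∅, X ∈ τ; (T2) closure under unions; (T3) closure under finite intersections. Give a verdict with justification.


τ IS a topology on X.

Axiom (T1): ∅ ∈ τ? Yes; X ∈ τ? Yes.
Axiom (T2/T3): check pairwise unions and intersections of members of τ.
All pairwise intersections and unions checked — each lies in τ. Therefore τ satisfies (T1), (T2), (T3): it IS a topology on X.


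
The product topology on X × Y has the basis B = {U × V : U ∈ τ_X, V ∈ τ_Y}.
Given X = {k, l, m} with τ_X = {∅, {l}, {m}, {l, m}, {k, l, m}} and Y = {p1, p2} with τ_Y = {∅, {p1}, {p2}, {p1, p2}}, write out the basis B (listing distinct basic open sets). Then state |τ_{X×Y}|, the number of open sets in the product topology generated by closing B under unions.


Basis B = {∅ × ∅, {l} × {p1}, {l} × {p2}, {m} × {p1}, {m} × {p2}, {l} × {p1, p2}, {l, m} × {p1}, {l, m} × {p2}, {m} × {p1, p2}, {k, l, m} × {p1}, {k, l, m} × {p2}, {l, m} × {p1, p2}, {k, l, m} × {p1, p2}}; |τ_{X×Y}| = 25.

Enumerate products U × V with U ∈ τ_X, V ∈ τ_Y (deduplicated):
  ∅ × ∅ = {} (∅)
  {l} × {p1} = {(l,p1)}
  {l} × {p2} = {(l,p2)}
  {m} × {p1} = {(m,p1)}
  {m} × {p2} = {(m,p2)}
  {l} × {p1, p2} = {(l,p1), (l,p2)}
  {l, m} × {p1} = {(l,p1), (m,p1)}
  {l, m} × {p2} = {(l,p2), (m,p2)}
  {m} × {p1, p2} = {(m,p1), (m,p2)}
  {k, l, m} × {p1} = {(k,p1), (l,p1), (m,p1)}
  {k, l, m} × {p2} = {(k,p2), (l,p2), (m,p2)}
  {l, m} × {p1, p2} = {(l,p1), (l,p2), (m,p1), (m,p2)}
  {k, l, m} × {p1, p2} = {(k,p1), (k,p2), (l,p1), (l,p2), (m,p1), (m,p2)}
These 13 distinct sets form the basis B.
Close under arbitrary unions to get τ_{X×Y}; counting gives |τ_{X×Y}| = 25.


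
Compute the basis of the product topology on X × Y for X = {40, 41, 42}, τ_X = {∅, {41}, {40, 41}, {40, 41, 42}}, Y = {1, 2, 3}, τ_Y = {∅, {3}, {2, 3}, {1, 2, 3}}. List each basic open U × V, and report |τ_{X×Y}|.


Basis B = {∅ × ∅, {41} × {3}, {40, 41} × {3}, {41} × {2, 3}, {40, 41, 42} × {3}, {41} × {1, 2, 3}, {40, 41} × {2, 3}, {40, 41} × {1, 2, 3}, {40, 41, 42} × {2, 3}, {40, 41, 42} × {1, 2, 3}}; |τ_{X×Y}| = 20.

Enumerate products U × V with U ∈ τ_X, V ∈ τ_Y (deduplicated):
  ∅ × ∅ = {} (∅)
  {41} × {3} = {(41,3)}
  {40, 41} × {3} = {(40,3), (41,3)}
  {41} × {2, 3} = {(41,2), (41,3)}
  {40, 41, 42} × {3} = {(40,3), (41,3), (42,3)}
  {41} × {1, 2, 3} = {(41,1), (41,2), (41,3)}
  {40, 41} × {2, 3} = {(40,2), (40,3), (41,2), (41,3)}
  {40, 41} × {1, 2, 3} = {(40,1), (40,2), (40,3), (41,1), (41,2), (41,3)}
  {40, 41, 42} × {2, 3} = {(40,2), (40,3), (41,2), (41,3), (42,2), (42,3)}
  {40, 41, 42} × {1, 2, 3} = {(40,1), (40,2), (40,3), (41,1), (41,2), (41,3), (42,1), (42,2), (42,3)}
These 10 distinct sets form the basis B.
Close under arbitrary unions to get τ_{X×Y}; counting gives |τ_{X×Y}| = 20.


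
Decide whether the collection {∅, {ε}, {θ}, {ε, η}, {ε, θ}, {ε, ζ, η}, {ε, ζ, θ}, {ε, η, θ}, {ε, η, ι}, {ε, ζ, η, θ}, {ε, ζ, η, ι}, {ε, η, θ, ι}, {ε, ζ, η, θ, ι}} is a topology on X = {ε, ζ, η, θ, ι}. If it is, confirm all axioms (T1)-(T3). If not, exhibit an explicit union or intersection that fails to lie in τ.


τ is NOT a topology on X.

Axiom (T1): ∅ ∈ τ? Yes; X ∈ τ? Yes.
Axiom (T2/T3): check pairwise unions and intersections of members of τ.
Counterexample for (T3): {ε, ζ, η} ∩ {ε, ζ, θ} = {ε, ζ} ∉ τ. Therefore τ is NOT a topology.


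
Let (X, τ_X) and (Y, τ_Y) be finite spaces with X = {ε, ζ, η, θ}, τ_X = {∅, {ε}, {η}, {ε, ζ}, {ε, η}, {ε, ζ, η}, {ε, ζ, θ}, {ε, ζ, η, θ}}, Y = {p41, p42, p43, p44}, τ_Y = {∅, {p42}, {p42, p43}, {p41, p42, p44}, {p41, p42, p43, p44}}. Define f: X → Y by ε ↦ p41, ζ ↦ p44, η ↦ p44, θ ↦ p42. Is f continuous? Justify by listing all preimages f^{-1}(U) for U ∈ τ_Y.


f is NOT continuous.

Compute f^{-1}(U) for each U ∈ τ_Y:
  U = ∅: f^{-1}(U) = ∅ ∈ τ_X ✓.
  U = {p42}: f^{-1}(U) = {θ} ∉ τ_X ✗.
  U = {p42, p43}: f^{-1}(U) = {θ} ∉ τ_X ✗.
  U = {p41, p42, p44}: f^{-1}(U) = {ε, ζ, η, θ} ∈ τ_X ✓.
  U = {p41, p42, p43, p44}: f^{-1}(U) = {ε, ζ, η, θ} ∈ τ_X ✓.
Found U = {p42} with f^{-1}(U) = {θ} not in τ_X. Therefore f is NOT continuous.


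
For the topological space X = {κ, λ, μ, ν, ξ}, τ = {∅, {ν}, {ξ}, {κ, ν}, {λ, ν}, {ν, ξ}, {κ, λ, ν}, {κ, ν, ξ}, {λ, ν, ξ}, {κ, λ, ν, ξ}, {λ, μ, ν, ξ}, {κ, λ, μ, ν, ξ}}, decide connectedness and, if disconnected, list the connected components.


(X, τ) is connected.

Find clopen sets (U ∈ τ with X ∖ U ∈ τ):
  U = ∅, X ∖ U = {κ, λ, μ, ν, ξ} — both open, so U is clopen.
  U = {κ, λ, μ, ν, ξ}, X ∖ U = ∅ — both open, so U is clopen.
Only trivial clopens (∅ and X) exist, so (X, τ) is connected.
Compute connected components by grouping points that agree on all clopens:
  component: {κ, λ, μ, ν, ξ}


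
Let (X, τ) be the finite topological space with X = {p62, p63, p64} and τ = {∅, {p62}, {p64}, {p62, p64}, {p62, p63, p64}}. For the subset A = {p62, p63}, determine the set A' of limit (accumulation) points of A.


A' = {p63}

For each x ∈ X, list the open sets U ∈ τ with x ∈ U, then check whether U ∩ (A ∖ {x}) ≠ ∅ for every such U.
  x = p62: open {p62} ∋ x has {p62} ∩ (A ∖ {p62}) = ∅, so x is NOT a limit point.
  x = p63: opens ∋ x are {p62, p63, p64}; each meets A ∖ {p63}, so x IS a limit point.
  x = p64: open {p64} ∋ x has {p64} ∩ (A ∖ {p64}) = ∅, so x is NOT a limit point.
Collecting: A' = {p63}.


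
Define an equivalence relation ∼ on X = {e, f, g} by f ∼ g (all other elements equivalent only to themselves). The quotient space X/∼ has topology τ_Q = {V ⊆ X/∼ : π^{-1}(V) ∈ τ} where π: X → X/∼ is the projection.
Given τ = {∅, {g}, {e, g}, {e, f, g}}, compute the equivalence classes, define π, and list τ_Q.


X/∼ = {[e], [f=g]}; |τ_Q| = 2.

Equivalence classes: [e], [f=g].
Quotient map π: X → X/∼ sends e ↦ [e], f ↦ [f=g], g ↦ [f=g].
For each subset V ⊆ X/∼, compute π^{-1}(V) ⊆ X and check whether π^{-1}(V) ∈ τ. V is open in τ_Q iff π^{-1}(V) ∈ τ.
  V = {}: π^{-1}(V) = ∅ ∈ τ ✓.
  V = {[e]}: π^{-1}(V) = {e} ∉ τ ✗.
  V = {[f=g]}: π^{-1}(V) = {f, g} ∉ τ ✗.
  V = {[e], [f=g]}: π^{-1}(V) = {e, f, g} ∈ τ ✓.
Open sets in the quotient: τ_Q = {{}, {[e], [f=g]}} (2 elements).


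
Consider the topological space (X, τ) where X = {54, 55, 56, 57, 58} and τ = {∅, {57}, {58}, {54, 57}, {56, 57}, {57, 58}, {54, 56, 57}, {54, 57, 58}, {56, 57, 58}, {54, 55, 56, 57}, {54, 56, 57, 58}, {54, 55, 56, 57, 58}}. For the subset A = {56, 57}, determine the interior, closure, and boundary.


int(A) = {56, 57}, cl(A) = {54, 55, 56, 57}, ∂A = {54, 55}.

Closed sets in (X, τ) are complements of opens:
  closed(X, τ) = {∅, {55}, {58}, {54, 55}, {55, 56}, {55, 58}, {54, 55, 56}, {54, 55, 58}, {55, 56, 58}, {54, 55, 56, 57}, {54, 55, 56, 58}, {54, 55, 56, 57, 58}}.
int(A) = ⋃ {U ∈ τ : U ⊆ A}. Opens contained in A: ∅, {57}, {56, 57}.
Taking the union of these: int(A) = {56, 57}.
cl(A) = ⋂ {C closed : A ⊆ C}. Closed sets containing A: {54, 55, 56, 57}, {54, 55, 56, 57, 58}.
Intersecting these: cl(A) = {54, 55, 56, 57}.
∂A = cl(A) ∖ int(A) = {54, 55, 56, 57} ∖ {56, 57} = {54, 55}.


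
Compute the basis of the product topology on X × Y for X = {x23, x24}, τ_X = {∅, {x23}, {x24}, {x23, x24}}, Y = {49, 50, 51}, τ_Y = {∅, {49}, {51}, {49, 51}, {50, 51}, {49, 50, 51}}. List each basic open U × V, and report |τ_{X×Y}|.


Basis B = {∅ × ∅, {x23} × {49}, {x23} × {51}, {x24} × {49}, {x24} × {51}, {x23} × {49, 51}, {x23, x24} × {49}, {x23} × {50, 51}, {x23, x24} × {51}, {x24} × {49, 51}, {x24} × {50, 51}, {x23} × {49, 50, 51}, {x24} × {49, 50, 51}, {x23, x24} × {49, 51}, {x23, x24} × {50, 51}, {x23, x24} × {49, 50, 51}}; |τ_{X×Y}| = 36.

Enumerate products U × V with U ∈ τ_X, V ∈ τ_Y (deduplicated):
  ∅ × ∅ = {} (∅)
  {x23} × {49} = {(x23,49)}
  {x23} × {51} = {(x23,51)}
  {x24} × {49} = {(x24,49)}
  {x24} × {51} = {(x24,51)}
  {x23} × {49, 51} = {(x23,49), (x23,51)}
  {x23, x24} × {49} = {(x23,49), (x24,49)}
  {x23} × {50, 51} = {(x23,50), (x23,51)}
  {x23, x24} × {51} = {(x23,51), (x24,51)}
  {x24} × {49, 51} = {(x24,49), (x24,51)}
  {x24} × {50, 51} = {(x24,50), (x24,51)}
  {x23} × {49, 50, 51} = {(x23,49), (x23,50), (x23,51)}
  {x24} × {49, 50, 51} = {(x24,49), (x24,50), (x24,51)}
  {x23, x24} × {49, 51} = {(x23,49), (x23,51), (x24,49), (x24,51)}
  {x23, x24} × {50, 51} = {(x23,50), (x23,51), (x24,50), (x24,51)}
  {x23, x24} × {49, 50, 51} = {(x23,49), (x23,50), (x23,51), (x24,49), (x24,50), (x24,51)}
These 16 distinct sets form the basis B.
Close under arbitrary unions to get τ_{X×Y}; counting gives |τ_{X×Y}| = 36.


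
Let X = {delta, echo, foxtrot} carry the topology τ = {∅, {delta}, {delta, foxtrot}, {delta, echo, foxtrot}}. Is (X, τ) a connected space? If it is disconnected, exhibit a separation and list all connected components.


(X, τ) is connected.

Find clopen sets (U ∈ τ with X ∖ U ∈ τ):
  U = ∅, X ∖ U = {delta, echo, foxtrot} — both open, so U is clopen.
  U = {delta, echo, foxtrot}, X ∖ U = ∅ — both open, so U is clopen.
Only trivial clopens (∅ and X) exist, so (X, τ) is connected.
Compute connected components by grouping points that agree on all clopens:
  component: {delta, echo, foxtrot}


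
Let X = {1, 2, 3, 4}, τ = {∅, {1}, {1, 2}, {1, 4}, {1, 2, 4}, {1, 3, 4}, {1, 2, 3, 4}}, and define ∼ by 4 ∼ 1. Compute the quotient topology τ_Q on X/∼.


X/∼ = {[1=4], [2], [3]}; |τ_Q| = 5.

Equivalence classes: [1=4], [2], [3].
Quotient map π: X → X/∼ sends 1 ↦ [1=4], 2 ↦ [2], 3 ↦ [3], 4 ↦ [1=4].
For each subset V ⊆ X/∼, compute π^{-1}(V) ⊆ X and check whether π^{-1}(V) ∈ τ. V is open in τ_Q iff π^{-1}(V) ∈ τ.
  V = {}: π^{-1}(V) = ∅ ∈ τ ✓.
  V = {[1=4]}: π^{-1}(V) = {1, 4} ∈ τ ✓.
  V = {[2]}: π^{-1}(V) = {2} ∉ τ ✗.
  V = {[1=4], [2]}: π^{-1}(V) = {1, 2, 4} ∈ τ ✓.
  V = {[3]}: π^{-1}(V) = {3} ∉ τ ✗.
  V = {[1=4], [3]}: π^{-1}(V) = {1, 3, 4} ∈ τ ✓.
  V = {[2], [3]}: π^{-1}(V) = {2, 3} ∉ τ ✗.
  V = {[1=4], [2], [3]}: π^{-1}(V) = {1, 2, 3, 4} ∈ τ ✓.
Open sets in the quotient: τ_Q = {{}, {[1=4]}, {[1=4], [2]}, {[1=4], [3]}, {[1=4], [2], [3]}} (5 elements).


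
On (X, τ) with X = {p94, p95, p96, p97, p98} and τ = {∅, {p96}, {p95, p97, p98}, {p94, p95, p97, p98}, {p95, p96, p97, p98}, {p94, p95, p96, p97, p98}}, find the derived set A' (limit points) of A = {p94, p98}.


A' = {p94, p95, p97}

For each x ∈ X, list the open sets U ∈ τ with x ∈ U, then check whether U ∩ (A ∖ {x}) ≠ ∅ for every such U.
  x = p94: opens ∋ x are {p94, p95, p97, p98}, {p94, p95, p96, p97, p98}; each meets A ∖ {p94}, so x IS a limit point.
  x = p95: opens ∋ x are {p95, p97, p98}, {p94, p95, p97, p98}, {p95, p96, p97, p98}, {p94, p95, p96, p97, p98}; each meets A ∖ {p95}, so x IS a limit point.
  x = p96: open {p96} ∋ x has {p96} ∩ (A ∖ {p96}) = ∅, so x is NOT a limit point.
  x = p97: opens ∋ x are {p95, p97, p98}, {p94, p95, p97, p98}, {p95, p96, p97, p98}, {p94, p95, p96, p97, p98}; each meets A ∖ {p97}, so x IS a limit point.
  x = p98: open {p95, p97, p98} ∋ x has {p95, p97, p98} ∩ (A ∖ {p98}) = ∅, so x is NOT a limit point.
Collecting: A' = {p94, p95, p97}.


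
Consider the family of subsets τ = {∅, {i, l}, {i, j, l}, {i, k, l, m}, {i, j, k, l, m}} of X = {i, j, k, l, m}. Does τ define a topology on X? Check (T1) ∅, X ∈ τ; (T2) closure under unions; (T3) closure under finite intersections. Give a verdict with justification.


τ IS a topology on X.

Axiom (T1): ∅ ∈ τ? Yes; X ∈ τ? Yes.
Axiom (T2/T3): check pairwise unions and intersections of members of τ.
All pairwise intersections and unions checked — each lies in τ. Therefore τ satisfies (T1), (T2), (T3): it IS a topology on X.


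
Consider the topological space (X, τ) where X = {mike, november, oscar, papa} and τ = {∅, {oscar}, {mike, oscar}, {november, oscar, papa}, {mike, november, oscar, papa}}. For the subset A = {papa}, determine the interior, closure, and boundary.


int(A) = ∅, cl(A) = {november, papa}, ∂A = {november, papa}.

Closed sets in (X, τ) are complements of opens:
  closed(X, τ) = {∅, {mike}, {november, papa}, {mike, november, papa}, {mike, november, oscar, papa}}.
int(A) = ⋃ {U ∈ τ : U ⊆ A}. Opens contained in A: ∅.
Taking the union of these: int(A) = ∅.
cl(A) = ⋂ {C closed : A ⊆ C}. Closed sets containing A: {november, papa}, {mike, november, papa}, {mike, november, oscar, papa}.
Intersecting these: cl(A) = {november, papa}.
∂A = cl(A) ∖ int(A) = {november, papa} ∖ ∅ = {november, papa}.


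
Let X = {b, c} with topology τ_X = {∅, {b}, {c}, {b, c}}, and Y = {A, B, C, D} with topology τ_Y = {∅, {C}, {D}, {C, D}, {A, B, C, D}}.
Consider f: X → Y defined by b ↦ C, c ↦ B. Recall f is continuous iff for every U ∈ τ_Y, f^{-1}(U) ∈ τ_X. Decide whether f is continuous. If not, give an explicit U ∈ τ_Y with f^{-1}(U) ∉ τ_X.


f IS continuous.

Compute f^{-1}(U) for each U ∈ τ_Y:
  U = ∅: f^{-1}(U) = ∅ ∈ τ_X ✓.
  U = {C}: f^{-1}(U) = {b} ∈ τ_X ✓.
  U = {D}: f^{-1}(U) = ∅ ∈ τ_X ✓.
  U = {C, D}: f^{-1}(U) = {b} ∈ τ_X ✓.
  U = {A, B, C, D}: f^{-1}(U) = {b, c} ∈ τ_X ✓.
Every preimage lies in τ_X, so f IS continuous.


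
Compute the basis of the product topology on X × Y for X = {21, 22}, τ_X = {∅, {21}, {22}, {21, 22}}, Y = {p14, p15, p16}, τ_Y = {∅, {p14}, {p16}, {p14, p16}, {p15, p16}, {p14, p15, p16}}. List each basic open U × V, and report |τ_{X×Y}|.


Basis B = {∅ × ∅, {21} × {p14}, {21} × {p16}, {22} × {p14}, {22} × {p16}, {21} × {p14, p16}, {21, 22} × {p14}, {21} × {p15, p16}, {21, 22} × {p16}, {22} × {p14, p16}, {22} × {p15, p16}, {21} × {p14, p15, p16}, {22} × {p14, p15, p16}, {21, 22} × {p14, p16}, {21, 22} × {p15, p16}, {21, 22} × {p14, p15, p16}}; |τ_{X×Y}| = 36.

Enumerate products U × V with U ∈ τ_X, V ∈ τ_Y (deduplicated):
  ∅ × ∅ = {} (∅)
  {21} × {p14} = {(21,p14)}
  {21} × {p16} = {(21,p16)}
  {22} × {p14} = {(22,p14)}
  {22} × {p16} = {(22,p16)}
  {21} × {p14, p16} = {(21,p14), (21,p16)}
  {21, 22} × {p14} = {(21,p14), (22,p14)}
  {21} × {p15, p16} = {(21,p15), (21,p16)}
  {21, 22} × {p16} = {(21,p16), (22,p16)}
  {22} × {p14, p16} = {(22,p14), (22,p16)}
  {22} × {p15, p16} = {(22,p15), (22,p16)}
  {21} × {p14, p15, p16} = {(21,p14), (21,p15), (21,p16)}
  {22} × {p14, p15, p16} = {(22,p14), (22,p15), (22,p16)}
  {21, 22} × {p14, p16} = {(21,p14), (21,p16), (22,p14), (22,p16)}
  {21, 22} × {p15, p16} = {(21,p15), (21,p16), (22,p15), (22,p16)}
  {21, 22} × {p14, p15, p16} = {(21,p14), (21,p15), (21,p16), (22,p14), (22,p15), (22,p16)}
These 16 distinct sets form the basis B.
Close under arbitrary unions to get τ_{X×Y}; counting gives |τ_{X×Y}| = 36.


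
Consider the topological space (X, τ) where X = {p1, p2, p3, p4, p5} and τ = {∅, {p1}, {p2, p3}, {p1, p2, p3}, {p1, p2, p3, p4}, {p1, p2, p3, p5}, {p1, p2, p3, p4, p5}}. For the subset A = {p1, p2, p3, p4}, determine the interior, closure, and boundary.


int(A) = {p1, p2, p3, p4}, cl(A) = {p1, p2, p3, p4, p5}, ∂A = {p5}.

Closed sets in (X, τ) are complements of opens:
  closed(X, τ) = {∅, {p4}, {p5}, {p4, p5}, {p1, p4, p5}, {p2, p3, p4, p5}, {p1, p2, p3, p4, p5}}.
int(A) = ⋃ {U ∈ τ : U ⊆ A}. Opens contained in A: ∅, {p1}, {p2, p3}, {p1, p2, p3}, {p1, p2, p3, p4}.
Taking the union of these: int(A) = {p1, p2, p3, p4}.
cl(A) = ⋂ {C closed : A ⊆ C}. Closed sets containing A: {p1, p2, p3, p4, p5}.
Intersecting these: cl(A) = {p1, p2, p3, p4, p5}.
∂A = cl(A) ∖ int(A) = {p1, p2, p3, p4, p5} ∖ {p1, p2, p3, p4} = {p5}.


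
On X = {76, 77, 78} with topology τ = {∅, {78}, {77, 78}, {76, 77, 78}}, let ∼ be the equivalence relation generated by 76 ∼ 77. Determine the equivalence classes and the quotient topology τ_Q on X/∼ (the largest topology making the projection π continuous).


X/∼ = {[76=77], [78]}; |τ_Q| = 3.

Equivalence classes: [76=77], [78].
Quotient map π: X → X/∼ sends 76 ↦ [76=77], 77 ↦ [76=77], 78 ↦ [78].
For each subset V ⊆ X/∼, compute π^{-1}(V) ⊆ X and check whether π^{-1}(V) ∈ τ. V is open in τ_Q iff π^{-1}(V) ∈ τ.
  V = {}: π^{-1}(V) = ∅ ∈ τ ✓.
  V = {[76=77]}: π^{-1}(V) = {76, 77} ∉ τ ✗.
  V = {[78]}: π^{-1}(V) = {78} ∈ τ ✓.
  V = {[76=77], [78]}: π^{-1}(V) = {76, 77, 78} ∈ τ ✓.
Open sets in the quotient: τ_Q = {{}, {[78]}, {[76=77], [78]}} (3 elements).


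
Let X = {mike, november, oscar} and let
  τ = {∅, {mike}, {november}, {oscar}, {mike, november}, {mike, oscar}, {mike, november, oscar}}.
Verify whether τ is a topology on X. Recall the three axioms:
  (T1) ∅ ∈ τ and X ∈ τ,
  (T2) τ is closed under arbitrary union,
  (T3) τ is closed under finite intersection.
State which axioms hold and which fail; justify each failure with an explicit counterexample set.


τ is NOT a topology on X.

Axiom (T1): ∅ ∈ τ? Yes; X ∈ τ? Yes.
Axiom (T2/T3): check pairwise unions and intersections of members of τ.
Counterexample for (T2): {november} ∪ {oscar} = {november, oscar} ∉ τ. Therefore τ is NOT a topology.


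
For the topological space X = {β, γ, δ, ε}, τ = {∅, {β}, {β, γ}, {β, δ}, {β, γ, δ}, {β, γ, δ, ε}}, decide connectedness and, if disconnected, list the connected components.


(X, τ) is connected.

Find clopen sets (U ∈ τ with X ∖ U ∈ τ):
  U = ∅, X ∖ U = {β, γ, δ, ε} — both open, so U is clopen.
  U = {β, γ, δ, ε}, X ∖ U = ∅ — both open, so U is clopen.
Only trivial clopens (∅ and X) exist, so (X, τ) is connected.
Compute connected components by grouping points that agree on all clopens:
  component: {β, γ, δ, ε}


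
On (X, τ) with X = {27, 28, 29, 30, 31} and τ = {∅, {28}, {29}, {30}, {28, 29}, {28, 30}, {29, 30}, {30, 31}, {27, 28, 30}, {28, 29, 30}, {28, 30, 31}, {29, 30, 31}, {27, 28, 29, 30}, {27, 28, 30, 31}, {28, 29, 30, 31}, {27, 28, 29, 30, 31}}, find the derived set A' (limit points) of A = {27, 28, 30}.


A' = {27, 31}

For each x ∈ X, list the open sets U ∈ τ with x ∈ U, then check whether U ∩ (A ∖ {x}) ≠ ∅ for every such U.
  x = 27: opens ∋ x are {27, 28, 30}, {27, 28, 29, 30}, {27, 28, 30, 31}, {27, 28, 29, 30, 31}; each meets A ∖ {27}, so x IS a limit point.
  x = 28: open {28} ∋ x has {28} ∩ (A ∖ {28}) = ∅, so x is NOT a limit point.
  x = 29: open {29} ∋ x has {29} ∩ (A ∖ {29}) = ∅, so x is NOT a limit point.
  x = 30: open {30} ∋ x has {30} ∩ (A ∖ {30}) = ∅, so x is NOT a limit point.
  x = 31: opens ∋ x are {30, 31}, {28, 30, 31}, {29, 30, 31}, {27, 28, 30, 31}, {28, 29, 30, 31}, {27, 28, 29, 30, 31}; each meets A ∖ {31}, so x IS a limit point.
Collecting: A' = {27, 31}.


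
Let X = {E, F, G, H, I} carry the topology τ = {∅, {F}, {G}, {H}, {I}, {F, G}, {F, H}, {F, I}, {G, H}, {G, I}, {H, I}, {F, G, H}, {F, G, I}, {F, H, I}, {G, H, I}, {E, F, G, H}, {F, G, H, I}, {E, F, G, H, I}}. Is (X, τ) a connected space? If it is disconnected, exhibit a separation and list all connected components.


(X, τ) is disconnected; components = [{I}, {E, F, G, H}].

Find clopen sets (U ∈ τ with X ∖ U ∈ τ):
  U = ∅, X ∖ U = {E, F, G, H, I} — both open, so U is clopen.
  U = {I}, X ∖ U = {E, F, G, H} — both open, so U is clopen.
  U = {E, F, G, H}, X ∖ U = {I} — both open, so U is clopen.
  U = {E, F, G, H, I}, X ∖ U = ∅ — both open, so U is clopen.
Nontrivial clopen(s) exist: e.g. {E, F, G, H}. So (X, τ) is disconnected.
Compute connected components by grouping points that agree on all clopens:
  component: {I}
  component: {E, F, G, H}


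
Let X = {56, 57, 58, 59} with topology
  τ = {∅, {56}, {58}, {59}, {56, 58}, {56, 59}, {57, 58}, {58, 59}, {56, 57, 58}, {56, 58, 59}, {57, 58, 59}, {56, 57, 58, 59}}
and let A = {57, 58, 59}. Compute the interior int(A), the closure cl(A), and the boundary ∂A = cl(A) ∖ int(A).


int(A) = {57, 58, 59}, cl(A) = {57, 58, 59}, ∂A = ∅.

Closed sets in (X, τ) are complements of opens:
  closed(X, τ) = {∅, {56}, {57}, {59}, {56, 57}, {56, 59}, {57, 58}, {57, 59}, {56, 57, 58}, {56, 57, 59}, {57, 58, 59}, {56, 57, 58, 59}}.
int(A) = ⋃ {U ∈ τ : U ⊆ A}. Opens contained in A: ∅, {58}, {59}, {57, 58}, {58, 59}, {57, 58, 59}.
Taking the union of these: int(A) = {57, 58, 59}.
cl(A) = ⋂ {C closed : A ⊆ C}. Closed sets containing A: {57, 58, 59}, {56, 57, 58, 59}.
Intersecting these: cl(A) = {57, 58, 59}.
∂A = cl(A) ∖ int(A) = {57, 58, 59} ∖ {57, 58, 59} = ∅.


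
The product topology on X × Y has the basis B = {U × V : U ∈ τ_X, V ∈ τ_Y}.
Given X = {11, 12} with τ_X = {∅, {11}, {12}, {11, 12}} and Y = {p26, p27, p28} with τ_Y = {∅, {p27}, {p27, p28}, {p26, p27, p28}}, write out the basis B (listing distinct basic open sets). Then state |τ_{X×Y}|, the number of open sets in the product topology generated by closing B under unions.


Basis B = {∅ × ∅, {11} × {p27}, {12} × {p27}, {11} × {p27, p28}, {11, 12} × {p27}, {12} × {p27, p28}, {11} × {p26, p27, p28}, {12} × {p26, p27, p28}, {11, 12} × {p27, p28}, {11, 12} × {p26, p27, p28}}; |τ_{X×Y}| = 16.

Enumerate products U × V with U ∈ τ_X, V ∈ τ_Y (deduplicated):
  ∅ × ∅ = {} (∅)
  {11} × {p27} = {(11,p27)}
  {12} × {p27} = {(12,p27)}
  {11} × {p27, p28} = {(11,p27), (11,p28)}
  {11, 12} × {p27} = {(11,p27), (12,p27)}
  {12} × {p27, p28} = {(12,p27), (12,p28)}
  {11} × {p26, p27, p28} = {(11,p26), (11,p27), (11,p28)}
  {12} × {p26, p27, p28} = {(12,p26), (12,p27), (12,p28)}
  {11, 12} × {p27, p28} = {(11,p27), (11,p28), (12,p27), (12,p28)}
  {11, 12} × {p26, p27, p28} = {(11,p26), (11,p27), (11,p28), (12,p26), (12,p27), (12,p28)}
These 10 distinct sets form the basis B.
Close under arbitrary unions to get τ_{X×Y}; counting gives |τ_{X×Y}| = 16.


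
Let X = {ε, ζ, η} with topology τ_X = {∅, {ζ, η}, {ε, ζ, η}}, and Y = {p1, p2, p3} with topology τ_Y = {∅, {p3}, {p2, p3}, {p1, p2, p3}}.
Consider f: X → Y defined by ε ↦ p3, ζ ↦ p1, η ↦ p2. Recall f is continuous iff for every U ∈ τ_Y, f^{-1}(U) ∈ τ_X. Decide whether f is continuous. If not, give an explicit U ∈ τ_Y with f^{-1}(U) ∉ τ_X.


f is NOT continuous.

Compute f^{-1}(U) for each U ∈ τ_Y:
  U = ∅: f^{-1}(U) = ∅ ∈ τ_X ✓.
  U = {p3}: f^{-1}(U) = {ε} ∉ τ_X ✗.
  U = {p2, p3}: f^{-1}(U) = {ε, η} ∉ τ_X ✗.
  U = {p1, p2, p3}: f^{-1}(U) = {ε, ζ, η} ∈ τ_X ✓.
Found U = {p3} with f^{-1}(U) = {ε} not in τ_X. Therefore f is NOT continuous.


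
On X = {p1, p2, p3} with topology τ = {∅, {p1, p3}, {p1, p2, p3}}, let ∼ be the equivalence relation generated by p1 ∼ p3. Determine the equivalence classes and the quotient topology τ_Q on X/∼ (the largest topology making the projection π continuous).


X/∼ = {[p1=p3], [p2]}; |τ_Q| = 3.

Equivalence classes: [p1=p3], [p2].
Quotient map π: X → X/∼ sends p1 ↦ [p1=p3], p2 ↦ [p2], p3 ↦ [p1=p3].
For each subset V ⊆ X/∼, compute π^{-1}(V) ⊆ X and check whether π^{-1}(V) ∈ τ. V is open in τ_Q iff π^{-1}(V) ∈ τ.
  V = {}: π^{-1}(V) = ∅ ∈ τ ✓.
  V = {[p1=p3]}: π^{-1}(V) = {p1, p3} ∈ τ ✓.
  V = {[p2]}: π^{-1}(V) = {p2} ∉ τ ✗.
  V = {[p1=p3], [p2]}: π^{-1}(V) = {p1, p2, p3} ∈ τ ✓.
Open sets in the quotient: τ_Q = {{}, {[p1=p3]}, {[p1=p3], [p2]}} (3 elements).


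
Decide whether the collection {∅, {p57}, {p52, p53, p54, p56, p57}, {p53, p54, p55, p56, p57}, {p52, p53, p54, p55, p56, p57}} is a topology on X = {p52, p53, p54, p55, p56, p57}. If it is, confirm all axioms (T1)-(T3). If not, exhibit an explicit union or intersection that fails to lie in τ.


τ is NOT a topology on X.

Axiom (T1): ∅ ∈ τ? Yes; X ∈ τ? Yes.
Axiom (T2/T3): check pairwise unions and intersections of members of τ.
Counterexample for (T3): {p52, p53, p54, p56, p57} ∩ {p53, p54, p55, p56, p57} = {p53, p54, p56, p57} ∉ τ. Therefore τ is NOT a topology.


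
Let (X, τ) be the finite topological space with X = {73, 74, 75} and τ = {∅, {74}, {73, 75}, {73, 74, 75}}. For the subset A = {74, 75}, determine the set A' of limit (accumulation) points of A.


A' = {73}

For each x ∈ X, list the open sets U ∈ τ with x ∈ U, then check whether U ∩ (A ∖ {x}) ≠ ∅ for every such U.
  x = 73: opens ∋ x are {73, 75}, {73, 74, 75}; each meets A ∖ {73}, so x IS a limit point.
  x = 74: open {74} ∋ x has {74} ∩ (A ∖ {74}) = ∅, so x is NOT a limit point.
  x = 75: open {73, 75} ∋ x has {73, 75} ∩ (A ∖ {75}) = ∅, so x is NOT a limit point.
Collecting: A' = {73}.


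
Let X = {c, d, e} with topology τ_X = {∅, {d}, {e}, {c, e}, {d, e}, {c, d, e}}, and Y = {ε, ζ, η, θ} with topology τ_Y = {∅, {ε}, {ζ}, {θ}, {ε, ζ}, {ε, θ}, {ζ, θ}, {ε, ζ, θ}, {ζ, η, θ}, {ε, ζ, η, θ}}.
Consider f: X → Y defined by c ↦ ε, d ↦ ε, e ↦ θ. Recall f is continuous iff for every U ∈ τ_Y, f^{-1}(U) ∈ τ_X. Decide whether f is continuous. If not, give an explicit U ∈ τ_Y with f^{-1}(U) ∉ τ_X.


f is NOT continuous.

Compute f^{-1}(U) for each U ∈ τ_Y:
  U = ∅: f^{-1}(U) = ∅ ∈ τ_X ✓.
  U = {ε}: f^{-1}(U) = {c, d} ∉ τ_X ✗.
  U = {ζ}: f^{-1}(U) = ∅ ∈ τ_X ✓.
  U = {θ}: f^{-1}(U) = {e} ∈ τ_X ✓.
  U = {ε, ζ}: f^{-1}(U) = {c, d} ∉ τ_X ✗.
  U = {ε, θ}: f^{-1}(U) = {c, d, e} ∈ τ_X ✓.
  U = {ζ, θ}: f^{-1}(U) = {e} ∈ τ_X ✓.
  U = {ε, ζ, θ}: f^{-1}(U) = {c, d, e} ∈ τ_X ✓.
  U = {ζ, η, θ}: f^{-1}(U) = {e} ∈ τ_X ✓.
  U = {ε, ζ, η, θ}: f^{-1}(U) = {c, d, e} ∈ τ_X ✓.
Found U = {ε} with f^{-1}(U) = {c, d} not in τ_X. Therefore f is NOT continuous.


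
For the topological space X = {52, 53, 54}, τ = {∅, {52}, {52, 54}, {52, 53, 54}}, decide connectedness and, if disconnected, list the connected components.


(X, τ) is connected.

Find clopen sets (U ∈ τ with X ∖ U ∈ τ):
  U = ∅, X ∖ U = {52, 53, 54} — both open, so U is clopen.
  U = {52, 53, 54}, X ∖ U = ∅ — both open, so U is clopen.
Only trivial clopens (∅ and X) exist, so (X, τ) is connected.
Compute connected components by grouping points that agree on all clopens:
  component: {52, 53, 54}


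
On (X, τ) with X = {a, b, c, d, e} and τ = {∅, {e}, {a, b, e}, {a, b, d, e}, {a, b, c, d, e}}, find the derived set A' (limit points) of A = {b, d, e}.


A' = {a, b, c, d}

For each x ∈ X, list the open sets U ∈ τ with x ∈ U, then check whether U ∩ (A ∖ {x}) ≠ ∅ for every such U.
  x = a: opens ∋ x are {a, b, e}, {a, b, d, e}, {a, b, c, d, e}; each meets A ∖ {a}, so x IS a limit point.
  x = b: opens ∋ x are {a, b, e}, {a, b, d, e}, {a, b, c, d, e}; each meets A ∖ {b}, so x IS a limit point.
  x = c: opens ∋ x are {a, b, c, d, e}; each meets A ∖ {c}, so x IS a limit point.
  x = d: opens ∋ x are {a, b, d, e}, {a, b, c, d, e}; each meets A ∖ {d}, so x IS a limit point.
  x = e: open {e} ∋ x has {e} ∩ (A ∖ {e}) = ∅, so x is NOT a limit point.
Collecting: A' = {a, b, c, d}.
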